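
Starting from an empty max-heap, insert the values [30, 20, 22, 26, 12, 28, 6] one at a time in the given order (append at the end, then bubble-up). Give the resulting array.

Insert 30:
  append 30 at index 0 → [30] (no swap needed)
Insert 20:
  append 20 at index 1 → [30, 20] (no swap needed)
Insert 22:
  append 22 at index 2 → [30, 20, 22] (no swap needed)
Insert 26:
  append 26 at index 3 → [30, 20, 22, 26]
  26 > parent 20 at index 1, swap → [30, 26, 22, 20]
Insert 12:
  append 12 at index 4 → [30, 26, 22, 20, 12] (no swap needed)
Insert 28:
  append 28 at index 5 → [30, 26, 22, 20, 12, 28]
  28 > parent 22 at index 2, swap → [30, 26, 28, 20, 12, 22]
Insert 6:
  append 6 at index 6 → [30, 26, 28, 20, 12, 22, 6] (no swap needed)

[30, 26, 28, 20, 12, 22, 6]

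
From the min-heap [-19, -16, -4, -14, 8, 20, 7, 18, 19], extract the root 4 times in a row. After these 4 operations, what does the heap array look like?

extract-min #1 returns -19:
  remove root -19; move last element 19 to root → [19, -16, -4, -14, 8, 20, 7, 18]
  19 vs smaller child -16 at index 1, swap → [-16, 19, -4, -14, 8, 20, 7, 18]
  19 vs smaller child -14 at index 3, swap → [-16, -14, -4, 19, 8, 20, 7, 18]
  19 vs only child 18 at index 7, swap → [-16, -14, -4, 18, 8, 20, 7, 19]
extract-min #2 returns -16:
  remove root -16; move last element 19 to root → [19, -14, -4, 18, 8, 20, 7]
  19 vs smaller child -14 at index 1, swap → [-14, 19, -4, 18, 8, 20, 7]
  19 vs smaller child 8 at index 4, swap → [-14, 8, -4, 18, 19, 20, 7]
extract-min #3 returns -14:
  remove root -14; move last element 7 to root → [7, 8, -4, 18, 19, 20]
  7 vs smaller child -4 at index 2, swap → [-4, 8, 7, 18, 19, 20]
extract-min #4 returns -4:
  remove root -4; move last element 20 to root → [20, 8, 7, 18, 19]
  20 vs smaller child 7 at index 2, swap → [7, 8, 20, 18, 19]

[7, 8, 20, 18, 19]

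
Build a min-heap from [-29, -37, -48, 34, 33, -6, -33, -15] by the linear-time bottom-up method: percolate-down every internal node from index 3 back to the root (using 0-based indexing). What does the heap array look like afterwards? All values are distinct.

[-48, -37, -33, -15, 33, -6, -29, 34]

sift down from index 3:
  34 vs only child -15 at index 7, swap → [-29, -37, -48, -15, 33, -6, -33, 34]
sift down from index 2: already satisfies heap property
sift down from index 1: already satisfies heap property
sift down from index 0:
  -29 vs smaller child -48 at index 2, swap → [-48, -37, -29, -15, 33, -6, -33, 34]
  -29 vs smaller child -33 at index 6, swap → [-48, -37, -33, -15, 33, -6, -29, 34]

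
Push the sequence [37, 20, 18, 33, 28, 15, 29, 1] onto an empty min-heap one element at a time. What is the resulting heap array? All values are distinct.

Insert 37:
  append 37 at index 0 → [37] (no swap needed)
Insert 20:
  append 20 at index 1 → [37, 20]
  20 < parent 37 at index 0, swap → [20, 37]
Insert 18:
  append 18 at index 2 → [20, 37, 18]
  18 < parent 20 at index 0, swap → [18, 37, 20]
Insert 33:
  append 33 at index 3 → [18, 37, 20, 33]
  33 < parent 37 at index 1, swap → [18, 33, 20, 37]
Insert 28:
  append 28 at index 4 → [18, 33, 20, 37, 28]
  28 < parent 33 at index 1, swap → [18, 28, 20, 37, 33]
Insert 15:
  append 15 at index 5 → [18, 28, 20, 37, 33, 15]
  15 < parent 20 at index 2, swap → [18, 28, 15, 37, 33, 20]
  15 < parent 18 at index 0, swap → [15, 28, 18, 37, 33, 20]
Insert 29:
  append 29 at index 6 → [15, 28, 18, 37, 33, 20, 29] (no swap needed)
Insert 1:
  append 1 at index 7 → [15, 28, 18, 37, 33, 20, 29, 1]
  1 < parent 37 at index 3, swap → [15, 28, 18, 1, 33, 20, 29, 37]
  1 < parent 28 at index 1, swap → [15, 1, 18, 28, 33, 20, 29, 37]
  1 < parent 15 at index 0, swap → [1, 15, 18, 28, 33, 20, 29, 37]

[1, 15, 18, 28, 33, 20, 29, 37]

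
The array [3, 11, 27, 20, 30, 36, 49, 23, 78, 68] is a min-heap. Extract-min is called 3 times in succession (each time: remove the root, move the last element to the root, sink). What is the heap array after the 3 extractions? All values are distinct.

[23, 30, 27, 68, 78, 36, 49]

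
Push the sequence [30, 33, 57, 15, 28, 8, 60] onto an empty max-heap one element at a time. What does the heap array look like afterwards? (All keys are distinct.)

[60, 30, 57, 15, 28, 8, 33]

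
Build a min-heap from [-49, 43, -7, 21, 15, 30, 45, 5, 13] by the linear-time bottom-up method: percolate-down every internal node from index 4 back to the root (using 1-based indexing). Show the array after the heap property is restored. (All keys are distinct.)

[-49, 5, -7, 13, 15, 30, 45, 21, 43]

sift down from index 4:
  21 vs smaller child 5 at index 8, swap → [-49, 43, -7, 5, 15, 30, 45, 21, 13]
sift down from index 3: already satisfies heap property
sift down from index 2:
  43 vs smaller child 5 at index 4, swap → [-49, 5, -7, 43, 15, 30, 45, 21, 13]
  43 vs smaller child 13 at index 9, swap → [-49, 5, -7, 13, 15, 30, 45, 21, 43]
sift down from index 1: already satisfies heap property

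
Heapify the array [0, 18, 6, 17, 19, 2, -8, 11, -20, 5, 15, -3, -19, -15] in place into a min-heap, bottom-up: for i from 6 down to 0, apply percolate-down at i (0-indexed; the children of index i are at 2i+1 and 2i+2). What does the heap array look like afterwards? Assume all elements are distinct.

sift down from index 6:
  -8 vs only child -15 at index 13, swap → [0, 18, 6, 17, 19, 2, -15, 11, -20, 5, 15, -3, -19, -8]
sift down from index 5:
  2 vs smaller child -19 at index 12, swap → [0, 18, 6, 17, 19, -19, -15, 11, -20, 5, 15, -3, 2, -8]
sift down from index 4:
  19 vs smaller child 5 at index 9, swap → [0, 18, 6, 17, 5, -19, -15, 11, -20, 19, 15, -3, 2, -8]
sift down from index 3:
  17 vs smaller child -20 at index 8, swap → [0, 18, 6, -20, 5, -19, -15, 11, 17, 19, 15, -3, 2, -8]
sift down from index 2:
  6 vs smaller child -19 at index 5, swap → [0, 18, -19, -20, 5, 6, -15, 11, 17, 19, 15, -3, 2, -8]
  6 vs smaller child -3 at index 11, swap → [0, 18, -19, -20, 5, -3, -15, 11, 17, 19, 15, 6, 2, -8]
sift down from index 1:
  18 vs smaller child -20 at index 3, swap → [0, -20, -19, 18, 5, -3, -15, 11, 17, 19, 15, 6, 2, -8]
  18 vs smaller child 11 at index 7, swap → [0, -20, -19, 11, 5, -3, -15, 18, 17, 19, 15, 6, 2, -8]
sift down from index 0:
  0 vs smaller child -20 at index 1, swap → [-20, 0, -19, 11, 5, -3, -15, 18, 17, 19, 15, 6, 2, -8]

[-20, 0, -19, 11, 5, -3, -15, 18, 17, 19, 15, 6, 2, -8]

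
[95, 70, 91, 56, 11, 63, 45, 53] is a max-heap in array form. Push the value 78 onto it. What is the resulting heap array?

append 78 at index 8 → [95, 70, 91, 56, 11, 63, 45, 53, 78]
78 > parent 56 at index 3, swap → [95, 70, 91, 78, 11, 63, 45, 53, 56]
78 > parent 70 at index 1, swap → [95, 78, 91, 70, 11, 63, 45, 53, 56]

[95, 78, 91, 70, 11, 63, 45, 53, 56]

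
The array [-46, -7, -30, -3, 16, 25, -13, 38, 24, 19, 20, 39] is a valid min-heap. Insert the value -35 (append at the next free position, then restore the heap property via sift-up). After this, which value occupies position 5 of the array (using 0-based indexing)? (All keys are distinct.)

append -35 at index 12 → [-46, -7, -30, -3, 16, 25, -13, 38, 24, 19, 20, 39, -35]
-35 < parent 25 at index 5, swap → [-46, -7, -30, -3, 16, -35, -13, 38, 24, 19, 20, 39, 25]
-35 < parent -30 at index 2, swap → [-46, -7, -35, -3, 16, -30, -13, 38, 24, 19, 20, 39, 25]
resulting array: [-46, -7, -35, -3, 16, -30, -13, 38, 24, 19, 20, 39, 25]

-30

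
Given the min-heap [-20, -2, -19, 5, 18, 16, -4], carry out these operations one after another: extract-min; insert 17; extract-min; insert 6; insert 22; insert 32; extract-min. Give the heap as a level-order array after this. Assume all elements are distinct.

extract-min → returns -20:
  remove root -20; move last element -4 to root → [-4, -2, -19, 5, 18, 16]
  -4 vs smaller child -19 at index 2, swap → [-19, -2, -4, 5, 18, 16]
insert 17:
  append 17 at index 6 → [-19, -2, -4, 5, 18, 16, 17] (no swap needed)
extract-min → returns -19:
  remove root -19; move last element 17 to root → [17, -2, -4, 5, 18, 16]
  17 vs smaller child -4 at index 2, swap → [-4, -2, 17, 5, 18, 16]
  17 vs only child 16 at index 5, swap → [-4, -2, 16, 5, 18, 17]
insert 6:
  append 6 at index 6 → [-4, -2, 16, 5, 18, 17, 6]
  6 < parent 16 at index 2, swap → [-4, -2, 6, 5, 18, 17, 16]
insert 22:
  append 22 at index 7 → [-4, -2, 6, 5, 18, 17, 16, 22] (no swap needed)
insert 32:
  append 32 at index 8 → [-4, -2, 6, 5, 18, 17, 16, 22, 32] (no swap needed)
extract-min → returns -4:
  remove root -4; move last element 32 to root → [32, -2, 6, 5, 18, 17, 16, 22]
  32 vs smaller child -2 at index 1, swap → [-2, 32, 6, 5, 18, 17, 16, 22]
  32 vs smaller child 5 at index 3, swap → [-2, 5, 6, 32, 18, 17, 16, 22]
  32 vs only child 22 at index 7, swap → [-2, 5, 6, 22, 18, 17, 16, 32]

[-2, 5, 6, 22, 18, 17, 16, 32]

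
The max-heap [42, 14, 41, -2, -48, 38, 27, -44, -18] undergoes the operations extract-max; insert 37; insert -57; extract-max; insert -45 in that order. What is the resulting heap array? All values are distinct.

[38, 37, 27, 14, -45, -18, -57, -44, -2, -48]

extract-max → returns 42:
  remove root 42; move last element -18 to root → [-18, 14, 41, -2, -48, 38, 27, -44]
  -18 vs larger child 41 at index 2, swap → [41, 14, -18, -2, -48, 38, 27, -44]
  -18 vs larger child 38 at index 5, swap → [41, 14, 38, -2, -48, -18, 27, -44]
insert 37:
  append 37 at index 8 → [41, 14, 38, -2, -48, -18, 27, -44, 37]
  37 > parent -2 at index 3, swap → [41, 14, 38, 37, -48, -18, 27, -44, -2]
  37 > parent 14 at index 1, swap → [41, 37, 38, 14, -48, -18, 27, -44, -2]
insert -57:
  append -57 at index 9 → [41, 37, 38, 14, -48, -18, 27, -44, -2, -57] (no swap needed)
extract-max → returns 41:
  remove root 41; move last element -57 to root → [-57, 37, 38, 14, -48, -18, 27, -44, -2]
  -57 vs larger child 38 at index 2, swap → [38, 37, -57, 14, -48, -18, 27, -44, -2]
  -57 vs larger child 27 at index 6, swap → [38, 37, 27, 14, -48, -18, -57, -44, -2]
insert -45:
  append -45 at index 9 → [38, 37, 27, 14, -48, -18, -57, -44, -2, -45]
  -45 > parent -48 at index 4, swap → [38, 37, 27, 14, -45, -18, -57, -44, -2, -48]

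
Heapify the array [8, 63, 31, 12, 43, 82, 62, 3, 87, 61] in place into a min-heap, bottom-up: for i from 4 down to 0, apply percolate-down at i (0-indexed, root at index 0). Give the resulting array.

[3, 8, 31, 12, 43, 82, 62, 63, 87, 61]

sift down from index 4: already satisfies heap property
sift down from index 3:
  12 vs smaller child 3 at index 7, swap → [8, 63, 31, 3, 43, 82, 62, 12, 87, 61]
sift down from index 2: already satisfies heap property
sift down from index 1:
  63 vs smaller child 3 at index 3, swap → [8, 3, 31, 63, 43, 82, 62, 12, 87, 61]
  63 vs smaller child 12 at index 7, swap → [8, 3, 31, 12, 43, 82, 62, 63, 87, 61]
sift down from index 0:
  8 vs smaller child 3 at index 1, swap → [3, 8, 31, 12, 43, 82, 62, 63, 87, 61]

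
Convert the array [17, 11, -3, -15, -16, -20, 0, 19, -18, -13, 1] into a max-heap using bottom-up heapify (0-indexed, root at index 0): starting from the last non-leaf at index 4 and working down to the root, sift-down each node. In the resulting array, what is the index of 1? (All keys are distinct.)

4

sift down from index 4:
  -16 vs larger child 1 at index 10, swap → [17, 11, -3, -15, 1, -20, 0, 19, -18, -13, -16]
sift down from index 3:
  -15 vs larger child 19 at index 7, swap → [17, 11, -3, 19, 1, -20, 0, -15, -18, -13, -16]
sift down from index 2:
  -3 vs larger child 0 at index 6, swap → [17, 11, 0, 19, 1, -20, -3, -15, -18, -13, -16]
sift down from index 1:
  11 vs larger child 19 at index 3, swap → [17, 19, 0, 11, 1, -20, -3, -15, -18, -13, -16]
sift down from index 0:
  17 vs larger child 19 at index 1, swap → [19, 17, 0, 11, 1, -20, -3, -15, -18, -13, -16]
resulting array: [19, 17, 0, 11, 1, -20, -3, -15, -18, -13, -16]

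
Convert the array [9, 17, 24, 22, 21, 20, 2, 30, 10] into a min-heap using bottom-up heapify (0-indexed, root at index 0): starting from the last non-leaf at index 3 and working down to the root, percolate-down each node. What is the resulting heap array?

sift down from index 3:
  22 vs smaller child 10 at index 8, swap → [9, 17, 24, 10, 21, 20, 2, 30, 22]
sift down from index 2:
  24 vs smaller child 2 at index 6, swap → [9, 17, 2, 10, 21, 20, 24, 30, 22]
sift down from index 1:
  17 vs smaller child 10 at index 3, swap → [9, 10, 2, 17, 21, 20, 24, 30, 22]
sift down from index 0:
  9 vs smaller child 2 at index 2, swap → [2, 10, 9, 17, 21, 20, 24, 30, 22]

[2, 10, 9, 17, 21, 20, 24, 30, 22]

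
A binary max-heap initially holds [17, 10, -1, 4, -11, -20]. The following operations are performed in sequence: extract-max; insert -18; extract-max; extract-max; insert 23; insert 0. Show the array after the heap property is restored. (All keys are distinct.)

extract-max → returns 17:
  remove root 17; move last element -20 to root → [-20, 10, -1, 4, -11]
  -20 vs larger child 10 at index 1, swap → [10, -20, -1, 4, -11]
  -20 vs larger child 4 at index 3, swap → [10, 4, -1, -20, -11]
insert -18:
  append -18 at index 5 → [10, 4, -1, -20, -11, -18] (no swap needed)
extract-max → returns 10:
  remove root 10; move last element -18 to root → [-18, 4, -1, -20, -11]
  -18 vs larger child 4 at index 1, swap → [4, -18, -1, -20, -11]
  -18 vs larger child -11 at index 4, swap → [4, -11, -1, -20, -18]
extract-max → returns 4:
  remove root 4; move last element -18 to root → [-18, -11, -1, -20]
  -18 vs larger child -1 at index 2, swap → [-1, -11, -18, -20]
insert 23:
  append 23 at index 4 → [-1, -11, -18, -20, 23]
  23 > parent -11 at index 1, swap → [-1, 23, -18, -20, -11]
  23 > parent -1 at index 0, swap → [23, -1, -18, -20, -11]
insert 0:
  append 0 at index 5 → [23, -1, -18, -20, -11, 0]
  0 > parent -18 at index 2, swap → [23, -1, 0, -20, -11, -18]

[23, -1, 0, -20, -11, -18]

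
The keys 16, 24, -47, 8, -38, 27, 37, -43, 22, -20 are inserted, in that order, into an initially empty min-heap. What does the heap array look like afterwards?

Insert 16:
  append 16 at index 0 → [16] (no swap needed)
Insert 24:
  append 24 at index 1 → [16, 24] (no swap needed)
Insert -47:
  append -47 at index 2 → [16, 24, -47]
  -47 < parent 16 at index 0, swap → [-47, 24, 16]
Insert 8:
  append 8 at index 3 → [-47, 24, 16, 8]
  8 < parent 24 at index 1, swap → [-47, 8, 16, 24]
Insert -38:
  append -38 at index 4 → [-47, 8, 16, 24, -38]
  -38 < parent 8 at index 1, swap → [-47, -38, 16, 24, 8]
Insert 27:
  append 27 at index 5 → [-47, -38, 16, 24, 8, 27] (no swap needed)
Insert 37:
  append 37 at index 6 → [-47, -38, 16, 24, 8, 27, 37] (no swap needed)
Insert -43:
  append -43 at index 7 → [-47, -38, 16, 24, 8, 27, 37, -43]
  -43 < parent 24 at index 3, swap → [-47, -38, 16, -43, 8, 27, 37, 24]
  -43 < parent -38 at index 1, swap → [-47, -43, 16, -38, 8, 27, 37, 24]
Insert 22:
  append 22 at index 8 → [-47, -43, 16, -38, 8, 27, 37, 24, 22] (no swap needed)
Insert -20:
  append -20 at index 9 → [-47, -43, 16, -38, 8, 27, 37, 24, 22, -20]
  -20 < parent 8 at index 4, swap → [-47, -43, 16, -38, -20, 27, 37, 24, 22, 8]

[-47, -43, 16, -38, -20, 27, 37, 24, 22, 8]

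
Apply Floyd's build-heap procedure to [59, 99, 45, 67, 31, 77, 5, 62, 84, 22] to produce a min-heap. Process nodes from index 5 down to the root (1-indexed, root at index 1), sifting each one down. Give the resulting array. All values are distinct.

sift down from index 5:
  31 vs only child 22 at index 10, swap → [59, 99, 45, 67, 22, 77, 5, 62, 84, 31]
sift down from index 4:
  67 vs smaller child 62 at index 8, swap → [59, 99, 45, 62, 22, 77, 5, 67, 84, 31]
sift down from index 3:
  45 vs smaller child 5 at index 7, swap → [59, 99, 5, 62, 22, 77, 45, 67, 84, 31]
sift down from index 2:
  99 vs smaller child 22 at index 5, swap → [59, 22, 5, 62, 99, 77, 45, 67, 84, 31]
  99 vs only child 31 at index 10, swap → [59, 22, 5, 62, 31, 77, 45, 67, 84, 99]
sift down from index 1:
  59 vs smaller child 5 at index 3, swap → [5, 22, 59, 62, 31, 77, 45, 67, 84, 99]
  59 vs smaller child 45 at index 7, swap → [5, 22, 45, 62, 31, 77, 59, 67, 84, 99]

[5, 22, 45, 62, 31, 77, 59, 67, 84, 99]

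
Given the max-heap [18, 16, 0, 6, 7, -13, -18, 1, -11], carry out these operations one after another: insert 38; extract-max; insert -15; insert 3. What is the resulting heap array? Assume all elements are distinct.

insert 38:
  append 38 at index 9 → [18, 16, 0, 6, 7, -13, -18, 1, -11, 38]
  38 > parent 7 at index 4, swap → [18, 16, 0, 6, 38, -13, -18, 1, -11, 7]
  38 > parent 16 at index 1, swap → [18, 38, 0, 6, 16, -13, -18, 1, -11, 7]
  38 > parent 18 at index 0, swap → [38, 18, 0, 6, 16, -13, -18, 1, -11, 7]
extract-max → returns 38:
  remove root 38; move last element 7 to root → [7, 18, 0, 6, 16, -13, -18, 1, -11]
  7 vs larger child 18 at index 1, swap → [18, 7, 0, 6, 16, -13, -18, 1, -11]
  7 vs larger child 16 at index 4, swap → [18, 16, 0, 6, 7, -13, -18, 1, -11]
insert -15:
  append -15 at index 9 → [18, 16, 0, 6, 7, -13, -18, 1, -11, -15] (no swap needed)
insert 3:
  append 3 at index 10 → [18, 16, 0, 6, 7, -13, -18, 1, -11, -15, 3] (no swap needed)

[18, 16, 0, 6, 7, -13, -18, 1, -11, -15, 3]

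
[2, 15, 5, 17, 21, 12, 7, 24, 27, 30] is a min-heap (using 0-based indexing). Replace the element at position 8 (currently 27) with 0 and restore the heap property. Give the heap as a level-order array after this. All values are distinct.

set index 8 from 27 to 0 → [2, 15, 5, 17, 21, 12, 7, 24, 0, 30]
0 < parent 17 at index 3, swap → [2, 15, 5, 0, 21, 12, 7, 24, 17, 30]
0 < parent 15 at index 1, swap → [2, 0, 5, 15, 21, 12, 7, 24, 17, 30]
0 < parent 2 at index 0, swap → [0, 2, 5, 15, 21, 12, 7, 24, 17, 30]

[0, 2, 5, 15, 21, 12, 7, 24, 17, 30]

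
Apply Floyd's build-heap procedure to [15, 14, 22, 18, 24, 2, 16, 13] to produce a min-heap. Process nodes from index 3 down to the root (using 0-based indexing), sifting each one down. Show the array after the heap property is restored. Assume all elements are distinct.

[2, 13, 15, 14, 24, 22, 16, 18]

sift down from index 3:
  18 vs only child 13 at index 7, swap → [15, 14, 22, 13, 24, 2, 16, 18]
sift down from index 2:
  22 vs smaller child 2 at index 5, swap → [15, 14, 2, 13, 24, 22, 16, 18]
sift down from index 1:
  14 vs smaller child 13 at index 3, swap → [15, 13, 2, 14, 24, 22, 16, 18]
sift down from index 0:
  15 vs smaller child 2 at index 2, swap → [2, 13, 15, 14, 24, 22, 16, 18]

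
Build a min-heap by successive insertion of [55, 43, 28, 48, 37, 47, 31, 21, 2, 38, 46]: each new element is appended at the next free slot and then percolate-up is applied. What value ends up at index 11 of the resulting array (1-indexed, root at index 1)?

Insert 55:
  append 55 at index 1 → [55] (no swap needed)
Insert 43:
  append 43 at index 2 → [55, 43]
  43 < parent 55 at index 1, swap → [43, 55]
Insert 28:
  append 28 at index 3 → [43, 55, 28]
  28 < parent 43 at index 1, swap → [28, 55, 43]
Insert 48:
  append 48 at index 4 → [28, 55, 43, 48]
  48 < parent 55 at index 2, swap → [28, 48, 43, 55]
Insert 37:
  append 37 at index 5 → [28, 48, 43, 55, 37]
  37 < parent 48 at index 2, swap → [28, 37, 43, 55, 48]
Insert 47:
  append 47 at index 6 → [28, 37, 43, 55, 48, 47] (no swap needed)
Insert 31:
  append 31 at index 7 → [28, 37, 43, 55, 48, 47, 31]
  31 < parent 43 at index 3, swap → [28, 37, 31, 55, 48, 47, 43]
Insert 21:
  append 21 at index 8 → [28, 37, 31, 55, 48, 47, 43, 21]
  21 < parent 55 at index 4, swap → [28, 37, 31, 21, 48, 47, 43, 55]
  21 < parent 37 at index 2, swap → [28, 21, 31, 37, 48, 47, 43, 55]
  21 < parent 28 at index 1, swap → [21, 28, 31, 37, 48, 47, 43, 55]
Insert 2:
  append 2 at index 9 → [21, 28, 31, 37, 48, 47, 43, 55, 2]
  2 < parent 37 at index 4, swap → [21, 28, 31, 2, 48, 47, 43, 55, 37]
  2 < parent 28 at index 2, swap → [21, 2, 31, 28, 48, 47, 43, 55, 37]
  2 < parent 21 at index 1, swap → [2, 21, 31, 28, 48, 47, 43, 55, 37]
Insert 38:
  append 38 at index 10 → [2, 21, 31, 28, 48, 47, 43, 55, 37, 38]
  38 < parent 48 at index 5, swap → [2, 21, 31, 28, 38, 47, 43, 55, 37, 48]
Insert 46:
  append 46 at index 11 → [2, 21, 31, 28, 38, 47, 43, 55, 37, 48, 46] (no swap needed)
resulting array: [2, 21, 31, 28, 38, 47, 43, 55, 37, 48, 46]

46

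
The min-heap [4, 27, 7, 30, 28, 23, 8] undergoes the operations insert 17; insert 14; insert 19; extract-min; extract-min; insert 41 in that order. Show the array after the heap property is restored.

[8, 14, 23, 17, 19, 27, 28, 30, 41]

insert 17:
  append 17 at index 7 → [4, 27, 7, 30, 28, 23, 8, 17]
  17 < parent 30 at index 3, swap → [4, 27, 7, 17, 28, 23, 8, 30]
  17 < parent 27 at index 1, swap → [4, 17, 7, 27, 28, 23, 8, 30]
insert 14:
  append 14 at index 8 → [4, 17, 7, 27, 28, 23, 8, 30, 14]
  14 < parent 27 at index 3, swap → [4, 17, 7, 14, 28, 23, 8, 30, 27]
  14 < parent 17 at index 1, swap → [4, 14, 7, 17, 28, 23, 8, 30, 27]
insert 19:
  append 19 at index 9 → [4, 14, 7, 17, 28, 23, 8, 30, 27, 19]
  19 < parent 28 at index 4, swap → [4, 14, 7, 17, 19, 23, 8, 30, 27, 28]
extract-min → returns 4:
  remove root 4; move last element 28 to root → [28, 14, 7, 17, 19, 23, 8, 30, 27]
  28 vs smaller child 7 at index 2, swap → [7, 14, 28, 17, 19, 23, 8, 30, 27]
  28 vs smaller child 8 at index 6, swap → [7, 14, 8, 17, 19, 23, 28, 30, 27]
extract-min → returns 7:
  remove root 7; move last element 27 to root → [27, 14, 8, 17, 19, 23, 28, 30]
  27 vs smaller child 8 at index 2, swap → [8, 14, 27, 17, 19, 23, 28, 30]
  27 vs smaller child 23 at index 5, swap → [8, 14, 23, 17, 19, 27, 28, 30]
insert 41:
  append 41 at index 8 → [8, 14, 23, 17, 19, 27, 28, 30, 41] (no swap needed)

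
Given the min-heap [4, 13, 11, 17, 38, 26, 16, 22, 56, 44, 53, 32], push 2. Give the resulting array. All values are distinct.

[2, 13, 4, 17, 38, 11, 16, 22, 56, 44, 53, 32, 26]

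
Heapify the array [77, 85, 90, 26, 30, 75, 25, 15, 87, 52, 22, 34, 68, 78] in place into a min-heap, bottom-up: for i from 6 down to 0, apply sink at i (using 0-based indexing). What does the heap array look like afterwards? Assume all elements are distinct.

[15, 22, 25, 26, 30, 34, 78, 85, 87, 52, 77, 75, 68, 90]

sift down from index 6: already satisfies heap property
sift down from index 5:
  75 vs smaller child 34 at index 11, swap → [77, 85, 90, 26, 30, 34, 25, 15, 87, 52, 22, 75, 68, 78]
sift down from index 4:
  30 vs smaller child 22 at index 10, swap → [77, 85, 90, 26, 22, 34, 25, 15, 87, 52, 30, 75, 68, 78]
sift down from index 3:
  26 vs smaller child 15 at index 7, swap → [77, 85, 90, 15, 22, 34, 25, 26, 87, 52, 30, 75, 68, 78]
sift down from index 2:
  90 vs smaller child 25 at index 6, swap → [77, 85, 25, 15, 22, 34, 90, 26, 87, 52, 30, 75, 68, 78]
  90 vs only child 78 at index 13, swap → [77, 85, 25, 15, 22, 34, 78, 26, 87, 52, 30, 75, 68, 90]
sift down from index 1:
  85 vs smaller child 15 at index 3, swap → [77, 15, 25, 85, 22, 34, 78, 26, 87, 52, 30, 75, 68, 90]
  85 vs smaller child 26 at index 7, swap → [77, 15, 25, 26, 22, 34, 78, 85, 87, 52, 30, 75, 68, 90]
sift down from index 0:
  77 vs smaller child 15 at index 1, swap → [15, 77, 25, 26, 22, 34, 78, 85, 87, 52, 30, 75, 68, 90]
  77 vs smaller child 22 at index 4, swap → [15, 22, 25, 26, 77, 34, 78, 85, 87, 52, 30, 75, 68, 90]
  77 vs smaller child 30 at index 10, swap → [15, 22, 25, 26, 30, 34, 78, 85, 87, 52, 77, 75, 68, 90]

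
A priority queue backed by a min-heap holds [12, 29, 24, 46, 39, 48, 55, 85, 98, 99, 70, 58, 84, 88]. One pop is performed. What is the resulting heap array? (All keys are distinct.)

[24, 29, 48, 46, 39, 58, 55, 85, 98, 99, 70, 88, 84]

remove root 12; move last element 88 to root → [88, 29, 24, 46, 39, 48, 55, 85, 98, 99, 70, 58, 84]
88 vs smaller child 24 at index 2, swap → [24, 29, 88, 46, 39, 48, 55, 85, 98, 99, 70, 58, 84]
88 vs smaller child 48 at index 5, swap → [24, 29, 48, 46, 39, 88, 55, 85, 98, 99, 70, 58, 84]
88 vs smaller child 58 at index 11, swap → [24, 29, 48, 46, 39, 58, 55, 85, 98, 99, 70, 88, 84]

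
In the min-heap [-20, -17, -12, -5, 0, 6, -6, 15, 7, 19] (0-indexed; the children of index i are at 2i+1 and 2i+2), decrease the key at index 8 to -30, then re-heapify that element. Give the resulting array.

[-30, -20, -12, -17, 0, 6, -6, 15, -5, 19]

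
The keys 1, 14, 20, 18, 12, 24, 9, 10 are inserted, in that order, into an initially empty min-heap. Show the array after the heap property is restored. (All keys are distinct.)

[1, 10, 9, 12, 14, 24, 20, 18]

Insert 1:
  append 1 at index 0 → [1] (no swap needed)
Insert 14:
  append 14 at index 1 → [1, 14] (no swap needed)
Insert 20:
  append 20 at index 2 → [1, 14, 20] (no swap needed)
Insert 18:
  append 18 at index 3 → [1, 14, 20, 18] (no swap needed)
Insert 12:
  append 12 at index 4 → [1, 14, 20, 18, 12]
  12 < parent 14 at index 1, swap → [1, 12, 20, 18, 14]
Insert 24:
  append 24 at index 5 → [1, 12, 20, 18, 14, 24] (no swap needed)
Insert 9:
  append 9 at index 6 → [1, 12, 20, 18, 14, 24, 9]
  9 < parent 20 at index 2, swap → [1, 12, 9, 18, 14, 24, 20]
Insert 10:
  append 10 at index 7 → [1, 12, 9, 18, 14, 24, 20, 10]
  10 < parent 18 at index 3, swap → [1, 12, 9, 10, 14, 24, 20, 18]
  10 < parent 12 at index 1, swap → [1, 10, 9, 12, 14, 24, 20, 18]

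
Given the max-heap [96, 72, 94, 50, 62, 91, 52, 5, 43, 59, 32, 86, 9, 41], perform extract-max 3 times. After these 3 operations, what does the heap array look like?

[86, 72, 52, 50, 62, 41, 9, 5, 43, 59, 32]

extract-max #1 returns 96:
  remove root 96; move last element 41 to root → [41, 72, 94, 50, 62, 91, 52, 5, 43, 59, 32, 86, 9]
  41 vs larger child 94 at index 2, swap → [94, 72, 41, 50, 62, 91, 52, 5, 43, 59, 32, 86, 9]
  41 vs larger child 91 at index 5, swap → [94, 72, 91, 50, 62, 41, 52, 5, 43, 59, 32, 86, 9]
  41 vs larger child 86 at index 11, swap → [94, 72, 91, 50, 62, 86, 52, 5, 43, 59, 32, 41, 9]
extract-max #2 returns 94:
  remove root 94; move last element 9 to root → [9, 72, 91, 50, 62, 86, 52, 5, 43, 59, 32, 41]
  9 vs larger child 91 at index 2, swap → [91, 72, 9, 50, 62, 86, 52, 5, 43, 59, 32, 41]
  9 vs larger child 86 at index 5, swap → [91, 72, 86, 50, 62, 9, 52, 5, 43, 59, 32, 41]
  9 vs only child 41 at index 11, swap → [91, 72, 86, 50, 62, 41, 52, 5, 43, 59, 32, 9]
extract-max #3 returns 91:
  remove root 91; move last element 9 to root → [9, 72, 86, 50, 62, 41, 52, 5, 43, 59, 32]
  9 vs larger child 86 at index 2, swap → [86, 72, 9, 50, 62, 41, 52, 5, 43, 59, 32]
  9 vs larger child 52 at index 6, swap → [86, 72, 52, 50, 62, 41, 9, 5, 43, 59, 32]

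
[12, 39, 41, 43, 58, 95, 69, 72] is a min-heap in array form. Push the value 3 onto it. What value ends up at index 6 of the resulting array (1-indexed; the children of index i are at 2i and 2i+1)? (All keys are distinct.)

95

append 3 at index 9 → [12, 39, 41, 43, 58, 95, 69, 72, 3]
3 < parent 43 at index 4, swap → [12, 39, 41, 3, 58, 95, 69, 72, 43]
3 < parent 39 at index 2, swap → [12, 3, 41, 39, 58, 95, 69, 72, 43]
3 < parent 12 at index 1, swap → [3, 12, 41, 39, 58, 95, 69, 72, 43]
resulting array: [3, 12, 41, 39, 58, 95, 69, 72, 43]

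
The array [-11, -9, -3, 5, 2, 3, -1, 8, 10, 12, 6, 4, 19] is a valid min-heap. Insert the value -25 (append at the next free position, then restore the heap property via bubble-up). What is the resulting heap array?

[-25, -9, -11, 5, 2, 3, -3, 8, 10, 12, 6, 4, 19, -1]

append -25 at index 13 → [-11, -9, -3, 5, 2, 3, -1, 8, 10, 12, 6, 4, 19, -25]
-25 < parent -1 at index 6, swap → [-11, -9, -3, 5, 2, 3, -25, 8, 10, 12, 6, 4, 19, -1]
-25 < parent -3 at index 2, swap → [-11, -9, -25, 5, 2, 3, -3, 8, 10, 12, 6, 4, 19, -1]
-25 < parent -11 at index 0, swap → [-25, -9, -11, 5, 2, 3, -3, 8, 10, 12, 6, 4, 19, -1]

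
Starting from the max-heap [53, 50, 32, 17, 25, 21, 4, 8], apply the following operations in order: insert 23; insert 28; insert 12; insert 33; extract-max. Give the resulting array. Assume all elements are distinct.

[50, 28, 33, 23, 25, 32, 4, 8, 17, 21, 12]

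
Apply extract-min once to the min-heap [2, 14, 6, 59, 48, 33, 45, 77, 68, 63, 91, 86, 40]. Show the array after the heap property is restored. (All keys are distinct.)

[6, 14, 33, 59, 48, 40, 45, 77, 68, 63, 91, 86]

remove root 2; move last element 40 to root → [40, 14, 6, 59, 48, 33, 45, 77, 68, 63, 91, 86]
40 vs smaller child 6 at index 2, swap → [6, 14, 40, 59, 48, 33, 45, 77, 68, 63, 91, 86]
40 vs smaller child 33 at index 5, swap → [6, 14, 33, 59, 48, 40, 45, 77, 68, 63, 91, 86]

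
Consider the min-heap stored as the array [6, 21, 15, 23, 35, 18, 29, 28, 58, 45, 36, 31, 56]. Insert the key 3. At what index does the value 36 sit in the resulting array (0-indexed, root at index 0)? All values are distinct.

10

append 3 at index 13 → [6, 21, 15, 23, 35, 18, 29, 28, 58, 45, 36, 31, 56, 3]
3 < parent 29 at index 6, swap → [6, 21, 15, 23, 35, 18, 3, 28, 58, 45, 36, 31, 56, 29]
3 < parent 15 at index 2, swap → [6, 21, 3, 23, 35, 18, 15, 28, 58, 45, 36, 31, 56, 29]
3 < parent 6 at index 0, swap → [3, 21, 6, 23, 35, 18, 15, 28, 58, 45, 36, 31, 56, 29]
resulting array: [3, 21, 6, 23, 35, 18, 15, 28, 58, 45, 36, 31, 56, 29]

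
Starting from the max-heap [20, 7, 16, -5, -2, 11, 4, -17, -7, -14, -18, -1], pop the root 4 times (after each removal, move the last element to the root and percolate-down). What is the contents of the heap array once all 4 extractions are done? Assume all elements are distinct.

extract-max #1 returns 20:
  remove root 20; move last element -1 to root → [-1, 7, 16, -5, -2, 11, 4, -17, -7, -14, -18]
  -1 vs larger child 16 at index 2, swap → [16, 7, -1, -5, -2, 11, 4, -17, -7, -14, -18]
  -1 vs larger child 11 at index 5, swap → [16, 7, 11, -5, -2, -1, 4, -17, -7, -14, -18]
extract-max #2 returns 16:
  remove root 16; move last element -18 to root → [-18, 7, 11, -5, -2, -1, 4, -17, -7, -14]
  -18 vs larger child 11 at index 2, swap → [11, 7, -18, -5, -2, -1, 4, -17, -7, -14]
  -18 vs larger child 4 at index 6, swap → [11, 7, 4, -5, -2, -1, -18, -17, -7, -14]
extract-max #3 returns 11:
  remove root 11; move last element -14 to root → [-14, 7, 4, -5, -2, -1, -18, -17, -7]
  -14 vs larger child 7 at index 1, swap → [7, -14, 4, -5, -2, -1, -18, -17, -7]
  -14 vs larger child -2 at index 4, swap → [7, -2, 4, -5, -14, -1, -18, -17, -7]
extract-max #4 returns 7:
  remove root 7; move last element -7 to root → [-7, -2, 4, -5, -14, -1, -18, -17]
  -7 vs larger child 4 at index 2, swap → [4, -2, -7, -5, -14, -1, -18, -17]
  -7 vs larger child -1 at index 5, swap → [4, -2, -1, -5, -14, -7, -18, -17]

[4, -2, -1, -5, -14, -7, -18, -17]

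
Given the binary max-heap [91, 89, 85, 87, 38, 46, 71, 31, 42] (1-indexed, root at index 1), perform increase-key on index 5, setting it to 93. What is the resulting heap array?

set index 5 from 38 to 93 → [91, 89, 85, 87, 93, 46, 71, 31, 42]
93 > parent 89 at index 2, swap → [91, 93, 85, 87, 89, 46, 71, 31, 42]
93 > parent 91 at index 1, swap → [93, 91, 85, 87, 89, 46, 71, 31, 42]

[93, 91, 85, 87, 89, 46, 71, 31, 42]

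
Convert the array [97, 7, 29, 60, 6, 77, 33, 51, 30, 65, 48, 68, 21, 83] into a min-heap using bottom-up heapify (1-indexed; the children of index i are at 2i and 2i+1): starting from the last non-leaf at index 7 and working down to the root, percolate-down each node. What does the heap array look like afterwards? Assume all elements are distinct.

[6, 7, 21, 30, 48, 29, 33, 51, 60, 65, 97, 68, 77, 83]

sift down from index 7: already satisfies heap property
sift down from index 6:
  77 vs smaller child 21 at index 13, swap → [97, 7, 29, 60, 6, 21, 33, 51, 30, 65, 48, 68, 77, 83]
sift down from index 5: already satisfies heap property
sift down from index 4:
  60 vs smaller child 30 at index 9, swap → [97, 7, 29, 30, 6, 21, 33, 51, 60, 65, 48, 68, 77, 83]
sift down from index 3:
  29 vs smaller child 21 at index 6, swap → [97, 7, 21, 30, 6, 29, 33, 51, 60, 65, 48, 68, 77, 83]
sift down from index 2:
  7 vs smaller child 6 at index 5, swap → [97, 6, 21, 30, 7, 29, 33, 51, 60, 65, 48, 68, 77, 83]
sift down from index 1:
  97 vs smaller child 6 at index 2, swap → [6, 97, 21, 30, 7, 29, 33, 51, 60, 65, 48, 68, 77, 83]
  97 vs smaller child 7 at index 5, swap → [6, 7, 21, 30, 97, 29, 33, 51, 60, 65, 48, 68, 77, 83]
  97 vs smaller child 48 at index 11, swap → [6, 7, 21, 30, 48, 29, 33, 51, 60, 65, 97, 68, 77, 83]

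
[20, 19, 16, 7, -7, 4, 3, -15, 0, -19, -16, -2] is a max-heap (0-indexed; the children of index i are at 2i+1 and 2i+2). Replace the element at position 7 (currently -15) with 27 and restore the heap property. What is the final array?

[27, 20, 16, 19, -7, 4, 3, 7, 0, -19, -16, -2]

set index 7 from -15 to 27 → [20, 19, 16, 7, -7, 4, 3, 27, 0, -19, -16, -2]
27 > parent 7 at index 3, swap → [20, 19, 16, 27, -7, 4, 3, 7, 0, -19, -16, -2]
27 > parent 19 at index 1, swap → [20, 27, 16, 19, -7, 4, 3, 7, 0, -19, -16, -2]
27 > parent 20 at index 0, swap → [27, 20, 16, 19, -7, 4, 3, 7, 0, -19, -16, -2]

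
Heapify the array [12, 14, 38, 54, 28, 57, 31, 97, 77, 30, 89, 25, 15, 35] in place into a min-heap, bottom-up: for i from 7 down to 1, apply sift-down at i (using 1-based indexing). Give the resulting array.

[12, 14, 15, 54, 28, 25, 31, 97, 77, 30, 89, 38, 57, 35]

sift down from index 7: already satisfies heap property
sift down from index 6:
  57 vs smaller child 15 at index 13, swap → [12, 14, 38, 54, 28, 15, 31, 97, 77, 30, 89, 25, 57, 35]
sift down from index 5: already satisfies heap property
sift down from index 4: already satisfies heap property
sift down from index 3:
  38 vs smaller child 15 at index 6, swap → [12, 14, 15, 54, 28, 38, 31, 97, 77, 30, 89, 25, 57, 35]
  38 vs smaller child 25 at index 12, swap → [12, 14, 15, 54, 28, 25, 31, 97, 77, 30, 89, 38, 57, 35]
sift down from index 2: already satisfies heap property
sift down from index 1: already satisfies heap property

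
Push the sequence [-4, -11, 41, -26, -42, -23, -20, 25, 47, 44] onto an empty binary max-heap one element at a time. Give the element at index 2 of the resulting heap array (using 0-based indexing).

Insert -4:
  append -4 at index 0 → [-4] (no swap needed)
Insert -11:
  append -11 at index 1 → [-4, -11] (no swap needed)
Insert 41:
  append 41 at index 2 → [-4, -11, 41]
  41 > parent -4 at index 0, swap → [41, -11, -4]
Insert -26:
  append -26 at index 3 → [41, -11, -4, -26] (no swap needed)
Insert -42:
  append -42 at index 4 → [41, -11, -4, -26, -42] (no swap needed)
Insert -23:
  append -23 at index 5 → [41, -11, -4, -26, -42, -23] (no swap needed)
Insert -20:
  append -20 at index 6 → [41, -11, -4, -26, -42, -23, -20] (no swap needed)
Insert 25:
  append 25 at index 7 → [41, -11, -4, -26, -42, -23, -20, 25]
  25 > parent -26 at index 3, swap → [41, -11, -4, 25, -42, -23, -20, -26]
  25 > parent -11 at index 1, swap → [41, 25, -4, -11, -42, -23, -20, -26]
Insert 47:
  append 47 at index 8 → [41, 25, -4, -11, -42, -23, -20, -26, 47]
  47 > parent -11 at index 3, swap → [41, 25, -4, 47, -42, -23, -20, -26, -11]
  47 > parent 25 at index 1, swap → [41, 47, -4, 25, -42, -23, -20, -26, -11]
  47 > parent 41 at index 0, swap → [47, 41, -4, 25, -42, -23, -20, -26, -11]
Insert 44:
  append 44 at index 9 → [47, 41, -4, 25, -42, -23, -20, -26, -11, 44]
  44 > parent -42 at index 4, swap → [47, 41, -4, 25, 44, -23, -20, -26, -11, -42]
  44 > parent 41 at index 1, swap → [47, 44, -4, 25, 41, -23, -20, -26, -11, -42]
resulting array: [47, 44, -4, 25, 41, -23, -20, -26, -11, -42]

-4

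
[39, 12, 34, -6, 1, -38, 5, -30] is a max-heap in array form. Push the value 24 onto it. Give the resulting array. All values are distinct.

[39, 24, 34, 12, 1, -38, 5, -30, -6]

append 24 at index 8 → [39, 12, 34, -6, 1, -38, 5, -30, 24]
24 > parent -6 at index 3, swap → [39, 12, 34, 24, 1, -38, 5, -30, -6]
24 > parent 12 at index 1, swap → [39, 24, 34, 12, 1, -38, 5, -30, -6]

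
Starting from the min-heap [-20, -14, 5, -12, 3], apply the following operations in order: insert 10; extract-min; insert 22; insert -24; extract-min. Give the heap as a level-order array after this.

insert 10:
  append 10 at index 5 → [-20, -14, 5, -12, 3, 10] (no swap needed)
extract-min → returns -20:
  remove root -20; move last element 10 to root → [10, -14, 5, -12, 3]
  10 vs smaller child -14 at index 1, swap → [-14, 10, 5, -12, 3]
  10 vs smaller child -12 at index 3, swap → [-14, -12, 5, 10, 3]
insert 22:
  append 22 at index 5 → [-14, -12, 5, 10, 3, 22] (no swap needed)
insert -24:
  append -24 at index 6 → [-14, -12, 5, 10, 3, 22, -24]
  -24 < parent 5 at index 2, swap → [-14, -12, -24, 10, 3, 22, 5]
  -24 < parent -14 at index 0, swap → [-24, -12, -14, 10, 3, 22, 5]
extract-min → returns -24:
  remove root -24; move last element 5 to root → [5, -12, -14, 10, 3, 22]
  5 vs smaller child -14 at index 2, swap → [-14, -12, 5, 10, 3, 22]

[-14, -12, 5, 10, 3, 22]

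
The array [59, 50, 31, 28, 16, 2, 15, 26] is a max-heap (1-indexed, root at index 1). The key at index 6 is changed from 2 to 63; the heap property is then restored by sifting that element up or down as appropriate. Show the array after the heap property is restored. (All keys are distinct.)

[63, 50, 59, 28, 16, 31, 15, 26]

set index 6 from 2 to 63 → [59, 50, 31, 28, 16, 63, 15, 26]
63 > parent 31 at index 3, swap → [59, 50, 63, 28, 16, 31, 15, 26]
63 > parent 59 at index 1, swap → [63, 50, 59, 28, 16, 31, 15, 26]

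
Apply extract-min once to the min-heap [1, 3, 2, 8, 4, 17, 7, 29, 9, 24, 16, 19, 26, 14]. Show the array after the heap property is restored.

[2, 3, 7, 8, 4, 17, 14, 29, 9, 24, 16, 19, 26]

remove root 1; move last element 14 to root → [14, 3, 2, 8, 4, 17, 7, 29, 9, 24, 16, 19, 26]
14 vs smaller child 2 at index 2, swap → [2, 3, 14, 8, 4, 17, 7, 29, 9, 24, 16, 19, 26]
14 vs smaller child 7 at index 6, swap → [2, 3, 7, 8, 4, 17, 14, 29, 9, 24, 16, 19, 26]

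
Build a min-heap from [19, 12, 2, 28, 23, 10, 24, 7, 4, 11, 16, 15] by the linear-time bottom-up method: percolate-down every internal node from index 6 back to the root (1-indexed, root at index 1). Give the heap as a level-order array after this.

sift down from index 6: already satisfies heap property
sift down from index 5:
  23 vs smaller child 11 at index 10, swap → [19, 12, 2, 28, 11, 10, 24, 7, 4, 23, 16, 15]
sift down from index 4:
  28 vs smaller child 4 at index 9, swap → [19, 12, 2, 4, 11, 10, 24, 7, 28, 23, 16, 15]
sift down from index 3: already satisfies heap property
sift down from index 2:
  12 vs smaller child 4 at index 4, swap → [19, 4, 2, 12, 11, 10, 24, 7, 28, 23, 16, 15]
  12 vs smaller child 7 at index 8, swap → [19, 4, 2, 7, 11, 10, 24, 12, 28, 23, 16, 15]
sift down from index 1:
  19 vs smaller child 2 at index 3, swap → [2, 4, 19, 7, 11, 10, 24, 12, 28, 23, 16, 15]
  19 vs smaller child 10 at index 6, swap → [2, 4, 10, 7, 11, 19, 24, 12, 28, 23, 16, 15]
  19 vs only child 15 at index 12, swap → [2, 4, 10, 7, 11, 15, 24, 12, 28, 23, 16, 19]

[2, 4, 10, 7, 11, 15, 24, 12, 28, 23, 16, 19]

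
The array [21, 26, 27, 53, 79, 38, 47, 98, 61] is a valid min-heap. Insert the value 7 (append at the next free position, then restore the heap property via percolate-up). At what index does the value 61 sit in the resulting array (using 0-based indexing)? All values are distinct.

append 7 at index 9 → [21, 26, 27, 53, 79, 38, 47, 98, 61, 7]
7 < parent 79 at index 4, swap → [21, 26, 27, 53, 7, 38, 47, 98, 61, 79]
7 < parent 26 at index 1, swap → [21, 7, 27, 53, 26, 38, 47, 98, 61, 79]
7 < parent 21 at index 0, swap → [7, 21, 27, 53, 26, 38, 47, 98, 61, 79]
resulting array: [7, 21, 27, 53, 26, 38, 47, 98, 61, 79]

8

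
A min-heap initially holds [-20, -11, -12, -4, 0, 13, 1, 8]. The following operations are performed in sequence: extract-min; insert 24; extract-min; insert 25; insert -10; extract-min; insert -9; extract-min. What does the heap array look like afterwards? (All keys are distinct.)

extract-min → returns -20:
  remove root -20; move last element 8 to root → [8, -11, -12, -4, 0, 13, 1]
  8 vs smaller child -12 at index 2, swap → [-12, -11, 8, -4, 0, 13, 1]
  8 vs smaller child 1 at index 6, swap → [-12, -11, 1, -4, 0, 13, 8]
insert 24:
  append 24 at index 7 → [-12, -11, 1, -4, 0, 13, 8, 24] (no swap needed)
extract-min → returns -12:
  remove root -12; move last element 24 to root → [24, -11, 1, -4, 0, 13, 8]
  24 vs smaller child -11 at index 1, swap → [-11, 24, 1, -4, 0, 13, 8]
  24 vs smaller child -4 at index 3, swap → [-11, -4, 1, 24, 0, 13, 8]
insert 25:
  append 25 at index 7 → [-11, -4, 1, 24, 0, 13, 8, 25] (no swap needed)
insert -10:
  append -10 at index 8 → [-11, -4, 1, 24, 0, 13, 8, 25, -10]
  -10 < parent 24 at index 3, swap → [-11, -4, 1, -10, 0, 13, 8, 25, 24]
  -10 < parent -4 at index 1, swap → [-11, -10, 1, -4, 0, 13, 8, 25, 24]
extract-min → returns -11:
  remove root -11; move last element 24 to root → [24, -10, 1, -4, 0, 13, 8, 25]
  24 vs smaller child -10 at index 1, swap → [-10, 24, 1, -4, 0, 13, 8, 25]
  24 vs smaller child -4 at index 3, swap → [-10, -4, 1, 24, 0, 13, 8, 25]
insert -9:
  append -9 at index 8 → [-10, -4, 1, 24, 0, 13, 8, 25, -9]
  -9 < parent 24 at index 3, swap → [-10, -4, 1, -9, 0, 13, 8, 25, 24]
  -9 < parent -4 at index 1, swap → [-10, -9, 1, -4, 0, 13, 8, 25, 24]
extract-min → returns -10:
  remove root -10; move last element 24 to root → [24, -9, 1, -4, 0, 13, 8, 25]
  24 vs smaller child -9 at index 1, swap → [-9, 24, 1, -4, 0, 13, 8, 25]
  24 vs smaller child -4 at index 3, swap → [-9, -4, 1, 24, 0, 13, 8, 25]

[-9, -4, 1, 24, 0, 13, 8, 25]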